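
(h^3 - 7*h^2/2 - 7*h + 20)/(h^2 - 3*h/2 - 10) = h - 2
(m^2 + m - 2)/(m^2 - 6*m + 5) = (m + 2)/(m - 5)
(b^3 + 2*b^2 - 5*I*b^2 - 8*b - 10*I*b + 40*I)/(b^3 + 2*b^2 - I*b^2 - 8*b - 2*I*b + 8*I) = (b - 5*I)/(b - I)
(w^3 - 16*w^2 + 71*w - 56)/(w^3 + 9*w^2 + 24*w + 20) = (w^3 - 16*w^2 + 71*w - 56)/(w^3 + 9*w^2 + 24*w + 20)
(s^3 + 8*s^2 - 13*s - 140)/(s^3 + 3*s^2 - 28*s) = (s + 5)/s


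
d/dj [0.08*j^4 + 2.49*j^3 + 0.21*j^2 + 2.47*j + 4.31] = 0.32*j^3 + 7.47*j^2 + 0.42*j + 2.47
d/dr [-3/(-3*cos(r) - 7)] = 9*sin(r)/(3*cos(r) + 7)^2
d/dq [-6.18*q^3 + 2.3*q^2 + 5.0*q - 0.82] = -18.54*q^2 + 4.6*q + 5.0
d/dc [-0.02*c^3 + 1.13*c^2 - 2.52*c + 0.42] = -0.06*c^2 + 2.26*c - 2.52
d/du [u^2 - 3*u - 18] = 2*u - 3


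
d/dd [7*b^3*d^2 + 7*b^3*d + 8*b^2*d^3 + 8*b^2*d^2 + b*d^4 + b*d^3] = b*(14*b^2*d + 7*b^2 + 24*b*d^2 + 16*b*d + 4*d^3 + 3*d^2)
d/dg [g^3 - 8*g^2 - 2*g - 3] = 3*g^2 - 16*g - 2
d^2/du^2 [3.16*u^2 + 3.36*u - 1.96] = 6.32000000000000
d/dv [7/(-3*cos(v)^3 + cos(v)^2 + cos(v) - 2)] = 7*(-9*cos(v)^2 + 2*cos(v) + 1)*sin(v)/(3*cos(v)^3 - cos(v)^2 - cos(v) + 2)^2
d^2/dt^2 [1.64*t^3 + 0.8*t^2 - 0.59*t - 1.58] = 9.84*t + 1.6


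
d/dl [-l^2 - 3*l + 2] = -2*l - 3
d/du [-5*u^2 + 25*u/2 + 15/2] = 25/2 - 10*u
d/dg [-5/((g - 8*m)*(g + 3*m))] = 5*(2*g - 5*m)/((g - 8*m)^2*(g + 3*m)^2)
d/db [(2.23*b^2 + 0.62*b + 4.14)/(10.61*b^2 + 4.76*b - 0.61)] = (4.0366*b^2 - 90.5714*b - 20.0846)/(112.5721*b^4 + 101.0072*b^3 + 9.7134*b^2 - 5.8072*b + 0.3721)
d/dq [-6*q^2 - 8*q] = -12*q - 8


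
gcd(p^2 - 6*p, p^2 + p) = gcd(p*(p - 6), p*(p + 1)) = p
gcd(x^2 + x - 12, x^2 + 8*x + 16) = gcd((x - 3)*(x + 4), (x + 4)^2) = x + 4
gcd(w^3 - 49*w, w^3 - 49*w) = w^3 - 49*w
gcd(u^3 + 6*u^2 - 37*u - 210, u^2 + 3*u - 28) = u + 7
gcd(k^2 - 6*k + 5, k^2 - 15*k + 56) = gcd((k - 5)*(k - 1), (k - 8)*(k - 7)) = 1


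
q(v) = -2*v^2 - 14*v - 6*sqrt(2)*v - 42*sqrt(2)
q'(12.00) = -70.49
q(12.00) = -617.22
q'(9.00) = -58.49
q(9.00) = -423.76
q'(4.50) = -40.49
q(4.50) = -201.08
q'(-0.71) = -19.65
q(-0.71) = -44.44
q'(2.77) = -33.57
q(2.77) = -137.03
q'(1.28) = -27.61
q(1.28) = -91.45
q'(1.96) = -30.33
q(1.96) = -111.15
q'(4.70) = -41.29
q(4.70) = -209.26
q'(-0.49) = -20.53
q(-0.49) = -48.86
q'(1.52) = -28.57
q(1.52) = -98.20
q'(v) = -4*v - 14 - 6*sqrt(2)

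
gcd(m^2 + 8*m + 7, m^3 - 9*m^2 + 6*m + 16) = m + 1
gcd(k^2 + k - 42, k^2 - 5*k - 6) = k - 6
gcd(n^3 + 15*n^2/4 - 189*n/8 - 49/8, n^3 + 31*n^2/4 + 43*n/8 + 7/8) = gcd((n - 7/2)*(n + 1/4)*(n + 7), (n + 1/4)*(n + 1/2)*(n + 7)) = n^2 + 29*n/4 + 7/4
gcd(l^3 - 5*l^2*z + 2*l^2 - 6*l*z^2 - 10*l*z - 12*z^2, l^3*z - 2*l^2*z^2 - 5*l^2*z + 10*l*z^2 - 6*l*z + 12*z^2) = 1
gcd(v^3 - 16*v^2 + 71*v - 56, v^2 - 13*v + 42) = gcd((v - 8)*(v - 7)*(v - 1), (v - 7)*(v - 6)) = v - 7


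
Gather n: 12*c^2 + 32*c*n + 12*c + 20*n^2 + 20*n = 12*c^2 + 12*c + 20*n^2 + n*(32*c + 20)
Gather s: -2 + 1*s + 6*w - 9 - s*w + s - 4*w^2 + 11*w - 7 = s*(2 - w) - 4*w^2 + 17*w - 18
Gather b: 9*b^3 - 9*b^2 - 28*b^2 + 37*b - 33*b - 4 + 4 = 9*b^3 - 37*b^2 + 4*b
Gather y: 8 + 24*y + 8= 24*y + 16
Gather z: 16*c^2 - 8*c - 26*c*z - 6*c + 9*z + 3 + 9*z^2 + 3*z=16*c^2 - 14*c + 9*z^2 + z*(12 - 26*c) + 3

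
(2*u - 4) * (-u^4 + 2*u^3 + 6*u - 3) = -2*u^5 + 8*u^4 - 8*u^3 + 12*u^2 - 30*u + 12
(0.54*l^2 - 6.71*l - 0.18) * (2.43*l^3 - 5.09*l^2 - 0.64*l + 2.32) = 1.3122*l^5 - 19.0539*l^4 + 33.3709*l^3 + 6.4634*l^2 - 15.452*l - 0.4176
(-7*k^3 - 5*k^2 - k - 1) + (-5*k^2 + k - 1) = -7*k^3 - 10*k^2 - 2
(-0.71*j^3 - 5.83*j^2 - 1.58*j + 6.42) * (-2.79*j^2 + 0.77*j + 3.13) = 1.9809*j^5 + 15.719*j^4 - 2.3032*j^3 - 37.3763*j^2 - 0.00199999999999978*j + 20.0946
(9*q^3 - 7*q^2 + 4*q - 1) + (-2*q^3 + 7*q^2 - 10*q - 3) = 7*q^3 - 6*q - 4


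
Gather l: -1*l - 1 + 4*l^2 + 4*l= 4*l^2 + 3*l - 1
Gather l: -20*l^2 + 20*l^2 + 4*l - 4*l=0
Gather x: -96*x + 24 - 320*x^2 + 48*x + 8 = -320*x^2 - 48*x + 32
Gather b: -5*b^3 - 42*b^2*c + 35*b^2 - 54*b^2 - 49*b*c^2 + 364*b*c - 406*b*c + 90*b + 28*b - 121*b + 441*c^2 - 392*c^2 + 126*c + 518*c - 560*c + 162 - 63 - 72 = -5*b^3 + b^2*(-42*c - 19) + b*(-49*c^2 - 42*c - 3) + 49*c^2 + 84*c + 27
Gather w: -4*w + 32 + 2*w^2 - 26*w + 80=2*w^2 - 30*w + 112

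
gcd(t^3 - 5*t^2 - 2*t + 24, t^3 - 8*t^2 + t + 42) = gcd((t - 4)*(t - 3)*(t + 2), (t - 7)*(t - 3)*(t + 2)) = t^2 - t - 6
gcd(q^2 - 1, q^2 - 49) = 1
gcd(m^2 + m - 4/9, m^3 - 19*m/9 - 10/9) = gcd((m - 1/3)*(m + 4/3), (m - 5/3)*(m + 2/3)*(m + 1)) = 1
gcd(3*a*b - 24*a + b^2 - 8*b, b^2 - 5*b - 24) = b - 8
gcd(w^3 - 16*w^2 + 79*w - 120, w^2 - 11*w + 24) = w^2 - 11*w + 24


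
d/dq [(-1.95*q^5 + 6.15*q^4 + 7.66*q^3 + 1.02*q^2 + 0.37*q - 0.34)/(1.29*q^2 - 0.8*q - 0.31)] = (-7.5465*q^6 + 22.107*q^5 - 1.8561*q^4 - 19.882*q^3 - 8.4171*q^2 + 0.2448*q - 0.3867)/(1.6641*q^4 - 2.064*q^3 - 0.1598*q^2 + 0.496*q + 0.0961)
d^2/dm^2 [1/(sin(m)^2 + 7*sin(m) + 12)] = (-4*sin(m)^4 - 21*sin(m)^3 + 5*sin(m)^2 + 126*sin(m) + 74)/(sin(m)^2 + 7*sin(m) + 12)^3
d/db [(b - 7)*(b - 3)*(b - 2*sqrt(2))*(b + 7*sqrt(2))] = 4*b^3 - 30*b^2 + 15*sqrt(2)*b^2 - 100*sqrt(2)*b - 14*b + 105*sqrt(2) + 280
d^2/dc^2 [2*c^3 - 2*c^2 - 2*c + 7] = 12*c - 4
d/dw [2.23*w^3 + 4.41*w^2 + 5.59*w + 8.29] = 6.69*w^2 + 8.82*w + 5.59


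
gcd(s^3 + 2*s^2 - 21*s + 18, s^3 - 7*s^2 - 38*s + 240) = s + 6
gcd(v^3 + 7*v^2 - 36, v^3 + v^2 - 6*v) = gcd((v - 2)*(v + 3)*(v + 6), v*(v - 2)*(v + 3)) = v^2 + v - 6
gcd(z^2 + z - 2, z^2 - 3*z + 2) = z - 1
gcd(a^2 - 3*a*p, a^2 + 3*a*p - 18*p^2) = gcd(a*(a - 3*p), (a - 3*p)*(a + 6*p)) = -a + 3*p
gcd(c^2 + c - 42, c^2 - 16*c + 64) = 1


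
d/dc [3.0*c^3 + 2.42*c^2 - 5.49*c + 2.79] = 9.0*c^2 + 4.84*c - 5.49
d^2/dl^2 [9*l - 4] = 0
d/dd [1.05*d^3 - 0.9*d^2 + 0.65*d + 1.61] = 3.15*d^2 - 1.8*d + 0.65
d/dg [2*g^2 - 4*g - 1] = 4*g - 4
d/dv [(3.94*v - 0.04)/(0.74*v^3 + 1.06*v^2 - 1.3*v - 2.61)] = (-5.8312*v^3 - 4.0876*v^2 + 0.0848000000000004*v - 10.3354)/(0.5476*v^6 + 1.5688*v^5 - 0.8004*v^4 - 6.6188*v^3 - 3.8432*v^2 + 6.786*v + 6.8121)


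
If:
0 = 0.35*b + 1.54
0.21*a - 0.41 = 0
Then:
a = 1.95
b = -4.40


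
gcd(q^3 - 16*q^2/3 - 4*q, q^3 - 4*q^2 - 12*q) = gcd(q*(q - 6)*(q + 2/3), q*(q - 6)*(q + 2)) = q^2 - 6*q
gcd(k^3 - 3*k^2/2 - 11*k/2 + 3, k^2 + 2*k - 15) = k - 3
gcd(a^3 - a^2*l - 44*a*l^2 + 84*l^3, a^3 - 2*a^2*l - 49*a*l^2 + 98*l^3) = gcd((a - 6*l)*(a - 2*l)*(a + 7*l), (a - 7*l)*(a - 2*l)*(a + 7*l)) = a^2 + 5*a*l - 14*l^2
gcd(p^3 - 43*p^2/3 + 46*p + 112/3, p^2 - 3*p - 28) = p - 7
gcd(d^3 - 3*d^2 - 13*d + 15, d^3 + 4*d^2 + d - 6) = d^2 + 2*d - 3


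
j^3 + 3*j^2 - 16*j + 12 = (j - 2)*(j - 1)*(j + 6)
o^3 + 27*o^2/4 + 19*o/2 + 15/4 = (o + 3/4)*(o + 1)*(o + 5)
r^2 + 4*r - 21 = (r - 3)*(r + 7)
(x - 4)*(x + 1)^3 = x^4 - x^3 - 9*x^2 - 11*x - 4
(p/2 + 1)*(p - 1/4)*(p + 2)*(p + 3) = p^4/2 + 27*p^3/8 + 57*p^2/8 + 4*p - 3/2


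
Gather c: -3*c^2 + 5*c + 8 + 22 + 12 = -3*c^2 + 5*c + 42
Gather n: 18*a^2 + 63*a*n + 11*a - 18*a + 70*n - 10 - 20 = 18*a^2 - 7*a + n*(63*a + 70) - 30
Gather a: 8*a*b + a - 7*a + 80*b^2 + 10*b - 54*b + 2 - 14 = a*(8*b - 6) + 80*b^2 - 44*b - 12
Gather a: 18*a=18*a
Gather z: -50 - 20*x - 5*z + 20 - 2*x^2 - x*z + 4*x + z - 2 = -2*x^2 - 16*x + z*(-x - 4) - 32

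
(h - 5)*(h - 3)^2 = h^3 - 11*h^2 + 39*h - 45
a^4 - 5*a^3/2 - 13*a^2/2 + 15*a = a*(a - 3)*(a - 2)*(a + 5/2)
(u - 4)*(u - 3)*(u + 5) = u^3 - 2*u^2 - 23*u + 60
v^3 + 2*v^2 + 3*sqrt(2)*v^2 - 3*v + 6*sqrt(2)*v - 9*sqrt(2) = (v - 1)*(v + 3)*(v + 3*sqrt(2))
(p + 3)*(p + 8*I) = p^2 + 3*p + 8*I*p + 24*I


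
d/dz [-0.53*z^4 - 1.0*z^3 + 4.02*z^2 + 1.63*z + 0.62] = -2.12*z^3 - 3.0*z^2 + 8.04*z + 1.63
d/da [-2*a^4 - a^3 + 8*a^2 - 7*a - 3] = -8*a^3 - 3*a^2 + 16*a - 7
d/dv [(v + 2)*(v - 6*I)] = 2*v + 2 - 6*I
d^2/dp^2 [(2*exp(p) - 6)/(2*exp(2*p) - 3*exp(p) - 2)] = (8*exp(4*p) - 84*exp(3*p) + 156*exp(2*p) - 162*exp(p) + 44)*exp(p)/(8*exp(6*p) - 36*exp(5*p) + 30*exp(4*p) + 45*exp(3*p) - 30*exp(2*p) - 36*exp(p) - 8)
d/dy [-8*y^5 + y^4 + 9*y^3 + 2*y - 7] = -40*y^4 + 4*y^3 + 27*y^2 + 2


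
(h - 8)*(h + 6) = h^2 - 2*h - 48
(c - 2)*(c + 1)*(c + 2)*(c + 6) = c^4 + 7*c^3 + 2*c^2 - 28*c - 24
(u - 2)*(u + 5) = u^2 + 3*u - 10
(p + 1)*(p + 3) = p^2 + 4*p + 3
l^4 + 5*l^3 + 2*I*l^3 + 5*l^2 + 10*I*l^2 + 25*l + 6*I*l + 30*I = (l + 5)*(l - 2*I)*(l + I)*(l + 3*I)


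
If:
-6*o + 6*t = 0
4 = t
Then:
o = 4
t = 4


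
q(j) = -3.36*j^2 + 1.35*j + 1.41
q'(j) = 1.35 - 6.72*j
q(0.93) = -0.24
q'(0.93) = -4.90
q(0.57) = 1.09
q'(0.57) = -2.48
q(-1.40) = -7.07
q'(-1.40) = 10.76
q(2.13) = -10.96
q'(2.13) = -12.96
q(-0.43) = 0.21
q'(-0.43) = 4.24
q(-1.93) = -13.71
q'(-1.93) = 14.32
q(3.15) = -27.68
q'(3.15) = -19.82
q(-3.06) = -34.18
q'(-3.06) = 21.91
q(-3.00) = -32.88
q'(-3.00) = 21.51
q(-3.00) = -32.88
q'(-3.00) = 21.51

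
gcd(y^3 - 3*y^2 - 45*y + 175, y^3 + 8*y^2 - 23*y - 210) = y^2 + 2*y - 35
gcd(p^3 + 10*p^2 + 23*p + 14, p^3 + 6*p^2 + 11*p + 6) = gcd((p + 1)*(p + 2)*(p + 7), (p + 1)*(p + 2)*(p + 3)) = p^2 + 3*p + 2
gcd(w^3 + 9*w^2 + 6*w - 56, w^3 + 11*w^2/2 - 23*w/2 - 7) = w^2 + 5*w - 14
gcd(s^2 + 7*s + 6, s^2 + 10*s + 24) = s + 6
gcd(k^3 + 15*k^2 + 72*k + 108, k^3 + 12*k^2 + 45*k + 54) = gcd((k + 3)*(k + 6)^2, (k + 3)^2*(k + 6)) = k^2 + 9*k + 18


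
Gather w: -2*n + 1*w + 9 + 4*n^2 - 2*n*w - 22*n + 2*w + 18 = 4*n^2 - 24*n + w*(3 - 2*n) + 27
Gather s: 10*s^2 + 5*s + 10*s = 10*s^2 + 15*s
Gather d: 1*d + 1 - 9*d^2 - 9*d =-9*d^2 - 8*d + 1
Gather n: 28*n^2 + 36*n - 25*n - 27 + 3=28*n^2 + 11*n - 24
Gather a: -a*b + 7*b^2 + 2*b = -a*b + 7*b^2 + 2*b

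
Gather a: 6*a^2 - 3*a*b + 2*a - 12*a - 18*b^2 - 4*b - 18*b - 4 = 6*a^2 + a*(-3*b - 10) - 18*b^2 - 22*b - 4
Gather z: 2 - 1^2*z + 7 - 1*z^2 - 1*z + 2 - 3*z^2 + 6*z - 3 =-4*z^2 + 4*z + 8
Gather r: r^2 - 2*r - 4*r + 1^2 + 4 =r^2 - 6*r + 5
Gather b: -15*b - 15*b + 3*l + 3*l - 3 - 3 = -30*b + 6*l - 6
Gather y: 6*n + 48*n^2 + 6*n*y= 48*n^2 + 6*n*y + 6*n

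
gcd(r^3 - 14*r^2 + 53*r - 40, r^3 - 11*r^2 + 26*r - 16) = r^2 - 9*r + 8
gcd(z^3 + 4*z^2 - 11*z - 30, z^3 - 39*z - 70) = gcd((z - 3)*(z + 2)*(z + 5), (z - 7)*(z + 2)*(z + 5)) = z^2 + 7*z + 10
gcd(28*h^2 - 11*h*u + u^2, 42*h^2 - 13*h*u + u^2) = -7*h + u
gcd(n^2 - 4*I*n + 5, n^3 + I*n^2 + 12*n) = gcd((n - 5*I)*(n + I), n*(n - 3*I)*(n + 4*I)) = 1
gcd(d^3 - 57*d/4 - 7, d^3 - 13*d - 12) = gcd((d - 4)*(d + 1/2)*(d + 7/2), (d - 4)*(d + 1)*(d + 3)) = d - 4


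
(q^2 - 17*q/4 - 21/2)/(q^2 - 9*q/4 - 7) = (q - 6)/(q - 4)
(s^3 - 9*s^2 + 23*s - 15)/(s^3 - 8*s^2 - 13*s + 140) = (s^2 - 4*s + 3)/(s^2 - 3*s - 28)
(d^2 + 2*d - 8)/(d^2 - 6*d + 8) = (d + 4)/(d - 4)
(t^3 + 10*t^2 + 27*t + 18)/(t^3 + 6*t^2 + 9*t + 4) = (t^2 + 9*t + 18)/(t^2 + 5*t + 4)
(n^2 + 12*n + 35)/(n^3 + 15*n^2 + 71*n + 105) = 1/(n + 3)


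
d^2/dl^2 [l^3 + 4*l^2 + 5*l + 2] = 6*l + 8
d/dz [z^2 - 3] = 2*z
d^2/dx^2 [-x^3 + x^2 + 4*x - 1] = 2 - 6*x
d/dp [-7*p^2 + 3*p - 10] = 3 - 14*p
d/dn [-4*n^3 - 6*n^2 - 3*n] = -12*n^2 - 12*n - 3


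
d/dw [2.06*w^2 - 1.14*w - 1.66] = 4.12*w - 1.14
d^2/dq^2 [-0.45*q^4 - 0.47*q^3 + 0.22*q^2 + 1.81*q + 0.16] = -5.4*q^2 - 2.82*q + 0.44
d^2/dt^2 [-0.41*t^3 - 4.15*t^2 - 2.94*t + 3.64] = -2.46*t - 8.3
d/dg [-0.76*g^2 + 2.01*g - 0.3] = 2.01 - 1.52*g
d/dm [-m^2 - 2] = -2*m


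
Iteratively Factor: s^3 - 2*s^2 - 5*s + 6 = (s - 1)*(s^2 - s - 6) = (s - 1)*(s + 2)*(s - 3)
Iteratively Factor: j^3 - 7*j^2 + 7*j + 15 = (j + 1)*(j^2 - 8*j + 15) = (j - 5)*(j + 1)*(j - 3)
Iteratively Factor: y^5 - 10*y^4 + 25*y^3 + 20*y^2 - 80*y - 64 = (y + 1)*(y^4 - 11*y^3 + 36*y^2 - 16*y - 64) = (y - 4)*(y + 1)*(y^3 - 7*y^2 + 8*y + 16) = (y - 4)*(y + 1)^2*(y^2 - 8*y + 16) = (y - 4)^2*(y + 1)^2*(y - 4)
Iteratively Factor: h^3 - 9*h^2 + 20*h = (h)*(h^2 - 9*h + 20) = h*(h - 5)*(h - 4)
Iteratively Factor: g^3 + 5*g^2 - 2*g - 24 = (g + 4)*(g^2 + g - 6) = (g - 2)*(g + 4)*(g + 3)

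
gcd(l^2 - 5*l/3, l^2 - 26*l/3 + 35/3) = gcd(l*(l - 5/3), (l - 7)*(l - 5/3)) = l - 5/3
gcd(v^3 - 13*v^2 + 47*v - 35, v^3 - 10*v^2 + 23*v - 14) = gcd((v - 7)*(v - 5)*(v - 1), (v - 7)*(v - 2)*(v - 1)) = v^2 - 8*v + 7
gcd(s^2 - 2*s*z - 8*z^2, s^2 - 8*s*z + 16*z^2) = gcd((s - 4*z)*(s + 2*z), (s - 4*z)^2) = -s + 4*z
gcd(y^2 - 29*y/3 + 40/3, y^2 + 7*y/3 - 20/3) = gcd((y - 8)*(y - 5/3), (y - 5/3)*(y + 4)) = y - 5/3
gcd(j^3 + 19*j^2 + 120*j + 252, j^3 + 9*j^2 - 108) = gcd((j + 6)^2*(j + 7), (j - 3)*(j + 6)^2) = j^2 + 12*j + 36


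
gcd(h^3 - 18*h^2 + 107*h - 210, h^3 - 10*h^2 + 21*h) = h - 7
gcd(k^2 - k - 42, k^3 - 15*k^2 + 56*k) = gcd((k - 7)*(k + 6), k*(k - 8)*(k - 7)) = k - 7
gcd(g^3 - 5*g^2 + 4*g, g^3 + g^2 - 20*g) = g^2 - 4*g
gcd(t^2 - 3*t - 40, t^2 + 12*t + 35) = t + 5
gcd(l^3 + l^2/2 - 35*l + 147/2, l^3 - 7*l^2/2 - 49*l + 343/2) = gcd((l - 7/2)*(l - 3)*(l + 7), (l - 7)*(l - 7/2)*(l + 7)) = l^2 + 7*l/2 - 49/2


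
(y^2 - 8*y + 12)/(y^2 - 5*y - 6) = (y - 2)/(y + 1)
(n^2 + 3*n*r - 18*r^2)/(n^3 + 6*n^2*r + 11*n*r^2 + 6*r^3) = (n^2 + 3*n*r - 18*r^2)/(n^3 + 6*n^2*r + 11*n*r^2 + 6*r^3)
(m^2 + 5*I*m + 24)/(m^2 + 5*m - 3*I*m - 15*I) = (m + 8*I)/(m + 5)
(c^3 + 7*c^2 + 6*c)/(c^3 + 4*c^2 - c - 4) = c*(c + 6)/(c^2 + 3*c - 4)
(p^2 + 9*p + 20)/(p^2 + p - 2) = (p^2 + 9*p + 20)/(p^2 + p - 2)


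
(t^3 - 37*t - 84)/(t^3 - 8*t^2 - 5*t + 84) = (t + 4)/(t - 4)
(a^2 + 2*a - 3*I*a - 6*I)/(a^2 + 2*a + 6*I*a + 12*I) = (a - 3*I)/(a + 6*I)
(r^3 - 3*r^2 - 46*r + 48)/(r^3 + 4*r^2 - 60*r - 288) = (r - 1)/(r + 6)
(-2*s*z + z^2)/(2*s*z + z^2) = (-2*s + z)/(2*s + z)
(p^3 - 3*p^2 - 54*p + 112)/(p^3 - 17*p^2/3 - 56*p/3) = 3*(p^2 + 5*p - 14)/(p*(3*p + 7))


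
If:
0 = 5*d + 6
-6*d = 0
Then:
No Solution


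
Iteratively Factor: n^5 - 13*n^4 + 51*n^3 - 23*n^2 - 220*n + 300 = (n - 2)*(n^4 - 11*n^3 + 29*n^2 + 35*n - 150) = (n - 2)*(n + 2)*(n^3 - 13*n^2 + 55*n - 75) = (n - 5)*(n - 2)*(n + 2)*(n^2 - 8*n + 15) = (n - 5)*(n - 3)*(n - 2)*(n + 2)*(n - 5)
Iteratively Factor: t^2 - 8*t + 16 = (t - 4)*(t - 4)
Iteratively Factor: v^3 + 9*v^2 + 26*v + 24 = (v + 4)*(v^2 + 5*v + 6) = (v + 2)*(v + 4)*(v + 3)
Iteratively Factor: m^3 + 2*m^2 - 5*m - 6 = (m + 3)*(m^2 - m - 2) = (m + 1)*(m + 3)*(m - 2)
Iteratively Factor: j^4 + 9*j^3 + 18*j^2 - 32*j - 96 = (j + 4)*(j^3 + 5*j^2 - 2*j - 24) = (j + 4)^2*(j^2 + j - 6) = (j - 2)*(j + 4)^2*(j + 3)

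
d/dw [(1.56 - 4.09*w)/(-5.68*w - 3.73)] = (136.98172*w + 89.954545)/(5.68*w + 3.73)^3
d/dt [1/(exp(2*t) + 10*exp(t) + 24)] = 2*(-exp(t) - 5)*exp(t)/(exp(2*t) + 10*exp(t) + 24)^2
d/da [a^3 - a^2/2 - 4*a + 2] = 3*a^2 - a - 4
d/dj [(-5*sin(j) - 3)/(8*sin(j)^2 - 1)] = (40*sin(j)^2 + 48*sin(j) + 5)*cos(j)/(8*sin(j)^2 - 1)^2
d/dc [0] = 0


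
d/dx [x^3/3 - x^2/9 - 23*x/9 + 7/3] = x^2 - 2*x/9 - 23/9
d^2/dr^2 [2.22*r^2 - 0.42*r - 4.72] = 4.44000000000000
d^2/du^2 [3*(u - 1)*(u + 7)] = 6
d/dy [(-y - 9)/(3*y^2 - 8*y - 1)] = (3*y^2 + 54*y - 71)/(9*y^4 - 48*y^3 + 58*y^2 + 16*y + 1)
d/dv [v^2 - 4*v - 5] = 2*v - 4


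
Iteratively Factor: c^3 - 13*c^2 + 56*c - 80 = (c - 4)*(c^2 - 9*c + 20) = (c - 5)*(c - 4)*(c - 4)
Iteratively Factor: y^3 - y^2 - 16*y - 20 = (y + 2)*(y^2 - 3*y - 10) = (y - 5)*(y + 2)*(y + 2)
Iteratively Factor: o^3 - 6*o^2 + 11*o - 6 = (o - 3)*(o^2 - 3*o + 2) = (o - 3)*(o - 2)*(o - 1)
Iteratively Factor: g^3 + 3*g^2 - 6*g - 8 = (g - 2)*(g^2 + 5*g + 4) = (g - 2)*(g + 1)*(g + 4)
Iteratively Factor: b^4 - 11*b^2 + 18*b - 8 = (b - 1)*(b^3 + b^2 - 10*b + 8) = (b - 2)*(b - 1)*(b^2 + 3*b - 4) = (b - 2)*(b - 1)^2*(b + 4)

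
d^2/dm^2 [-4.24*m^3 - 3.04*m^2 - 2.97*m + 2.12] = -25.44*m - 6.08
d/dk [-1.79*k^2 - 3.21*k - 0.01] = -3.58*k - 3.21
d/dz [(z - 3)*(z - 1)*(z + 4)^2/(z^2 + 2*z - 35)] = 2*(z^5 + 5*z^4 - 62*z^3 - 203*z^2 + 407*z + 652)/(z^4 + 4*z^3 - 66*z^2 - 140*z + 1225)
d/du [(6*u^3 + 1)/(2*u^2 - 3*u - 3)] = (u^2*(36*u^2 - 54*u - 54) - (4*u - 3)*(6*u^3 + 1))/(-2*u^2 + 3*u + 3)^2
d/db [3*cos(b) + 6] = -3*sin(b)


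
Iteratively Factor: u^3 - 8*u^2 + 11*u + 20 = (u + 1)*(u^2 - 9*u + 20) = (u - 5)*(u + 1)*(u - 4)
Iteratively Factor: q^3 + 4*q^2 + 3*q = (q + 1)*(q^2 + 3*q) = q*(q + 1)*(q + 3)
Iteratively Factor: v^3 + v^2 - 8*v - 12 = (v + 2)*(v^2 - v - 6) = (v - 3)*(v + 2)*(v + 2)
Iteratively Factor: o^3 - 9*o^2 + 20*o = (o - 5)*(o^2 - 4*o) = o*(o - 5)*(o - 4)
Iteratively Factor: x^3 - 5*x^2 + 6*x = (x - 2)*(x^2 - 3*x) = (x - 3)*(x - 2)*(x)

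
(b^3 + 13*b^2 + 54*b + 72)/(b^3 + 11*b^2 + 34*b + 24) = (b + 3)/(b + 1)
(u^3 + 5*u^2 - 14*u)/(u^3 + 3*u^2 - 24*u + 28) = u/(u - 2)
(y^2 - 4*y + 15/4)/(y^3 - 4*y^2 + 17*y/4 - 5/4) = (2*y - 3)/(2*y^2 - 3*y + 1)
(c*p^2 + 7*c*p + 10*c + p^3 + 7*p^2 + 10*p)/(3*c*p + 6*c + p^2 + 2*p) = (c*p + 5*c + p^2 + 5*p)/(3*c + p)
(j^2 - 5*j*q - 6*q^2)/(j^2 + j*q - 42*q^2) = (j + q)/(j + 7*q)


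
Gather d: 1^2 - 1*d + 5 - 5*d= 6 - 6*d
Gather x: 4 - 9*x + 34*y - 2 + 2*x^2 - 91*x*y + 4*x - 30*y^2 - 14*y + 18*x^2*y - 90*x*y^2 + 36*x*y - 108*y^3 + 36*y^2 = x^2*(18*y + 2) + x*(-90*y^2 - 55*y - 5) - 108*y^3 + 6*y^2 + 20*y + 2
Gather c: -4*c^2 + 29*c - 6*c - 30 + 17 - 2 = -4*c^2 + 23*c - 15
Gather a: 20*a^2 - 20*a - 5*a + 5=20*a^2 - 25*a + 5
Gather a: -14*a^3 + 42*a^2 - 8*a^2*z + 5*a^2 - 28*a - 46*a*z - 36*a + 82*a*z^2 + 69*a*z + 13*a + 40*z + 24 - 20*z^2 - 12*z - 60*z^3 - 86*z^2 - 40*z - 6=-14*a^3 + a^2*(47 - 8*z) + a*(82*z^2 + 23*z - 51) - 60*z^3 - 106*z^2 - 12*z + 18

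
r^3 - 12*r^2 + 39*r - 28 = (r - 7)*(r - 4)*(r - 1)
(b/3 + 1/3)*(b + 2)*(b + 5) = b^3/3 + 8*b^2/3 + 17*b/3 + 10/3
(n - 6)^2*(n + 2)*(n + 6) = n^4 - 4*n^3 - 48*n^2 + 144*n + 432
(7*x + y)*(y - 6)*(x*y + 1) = 7*x^2*y^2 - 42*x^2*y + x*y^3 - 6*x*y^2 + 7*x*y - 42*x + y^2 - 6*y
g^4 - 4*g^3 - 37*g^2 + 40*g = g*(g - 8)*(g - 1)*(g + 5)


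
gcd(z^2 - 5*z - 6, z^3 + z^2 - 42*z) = z - 6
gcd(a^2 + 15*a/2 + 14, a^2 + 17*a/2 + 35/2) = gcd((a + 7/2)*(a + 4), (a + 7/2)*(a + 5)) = a + 7/2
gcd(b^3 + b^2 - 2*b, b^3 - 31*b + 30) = b - 1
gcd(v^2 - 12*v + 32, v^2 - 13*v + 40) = v - 8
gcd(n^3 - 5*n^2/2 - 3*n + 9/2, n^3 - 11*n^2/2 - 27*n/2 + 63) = n - 3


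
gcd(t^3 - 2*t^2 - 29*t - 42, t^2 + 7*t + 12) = t + 3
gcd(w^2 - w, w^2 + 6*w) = w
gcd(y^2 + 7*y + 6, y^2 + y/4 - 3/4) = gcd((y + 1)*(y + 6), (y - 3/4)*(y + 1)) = y + 1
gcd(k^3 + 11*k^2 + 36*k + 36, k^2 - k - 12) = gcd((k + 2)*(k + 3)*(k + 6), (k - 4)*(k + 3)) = k + 3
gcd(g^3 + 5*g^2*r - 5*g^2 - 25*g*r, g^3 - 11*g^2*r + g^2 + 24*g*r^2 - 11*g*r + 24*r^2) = 1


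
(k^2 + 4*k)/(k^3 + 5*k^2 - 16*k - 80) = k/(k^2 + k - 20)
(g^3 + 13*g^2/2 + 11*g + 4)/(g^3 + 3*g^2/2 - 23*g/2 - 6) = (g + 2)/(g - 3)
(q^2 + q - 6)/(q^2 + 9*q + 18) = (q - 2)/(q + 6)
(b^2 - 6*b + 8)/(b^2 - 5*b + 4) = (b - 2)/(b - 1)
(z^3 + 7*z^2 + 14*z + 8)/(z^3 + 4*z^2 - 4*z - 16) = (z + 1)/(z - 2)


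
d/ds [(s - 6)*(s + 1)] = 2*s - 5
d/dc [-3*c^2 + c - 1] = 1 - 6*c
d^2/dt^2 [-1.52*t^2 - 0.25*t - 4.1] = -3.04000000000000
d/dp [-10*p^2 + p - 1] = 1 - 20*p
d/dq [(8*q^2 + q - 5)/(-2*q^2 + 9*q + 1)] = 2*(37*q^2 - 2*q + 23)/(4*q^4 - 36*q^3 + 77*q^2 + 18*q + 1)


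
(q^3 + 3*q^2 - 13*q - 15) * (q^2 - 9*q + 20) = q^5 - 6*q^4 - 20*q^3 + 162*q^2 - 125*q - 300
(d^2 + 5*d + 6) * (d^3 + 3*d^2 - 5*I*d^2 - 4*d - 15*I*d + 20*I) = d^5 + 8*d^4 - 5*I*d^4 + 17*d^3 - 40*I*d^3 - 2*d^2 - 85*I*d^2 - 24*d + 10*I*d + 120*I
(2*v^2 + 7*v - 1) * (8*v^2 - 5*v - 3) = 16*v^4 + 46*v^3 - 49*v^2 - 16*v + 3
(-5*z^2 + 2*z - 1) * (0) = 0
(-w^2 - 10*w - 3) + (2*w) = -w^2 - 8*w - 3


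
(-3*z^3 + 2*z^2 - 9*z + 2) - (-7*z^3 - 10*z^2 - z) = 4*z^3 + 12*z^2 - 8*z + 2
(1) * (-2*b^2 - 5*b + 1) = -2*b^2 - 5*b + 1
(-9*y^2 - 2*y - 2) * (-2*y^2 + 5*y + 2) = 18*y^4 - 41*y^3 - 24*y^2 - 14*y - 4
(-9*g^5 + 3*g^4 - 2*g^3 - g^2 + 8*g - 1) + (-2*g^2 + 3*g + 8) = -9*g^5 + 3*g^4 - 2*g^3 - 3*g^2 + 11*g + 7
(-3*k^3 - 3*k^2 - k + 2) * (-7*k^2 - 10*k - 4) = 21*k^5 + 51*k^4 + 49*k^3 + 8*k^2 - 16*k - 8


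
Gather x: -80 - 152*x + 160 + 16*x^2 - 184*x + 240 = 16*x^2 - 336*x + 320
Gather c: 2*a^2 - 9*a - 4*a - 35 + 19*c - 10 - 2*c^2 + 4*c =2*a^2 - 13*a - 2*c^2 + 23*c - 45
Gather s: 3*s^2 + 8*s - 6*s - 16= 3*s^2 + 2*s - 16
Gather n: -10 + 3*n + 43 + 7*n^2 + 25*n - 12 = 7*n^2 + 28*n + 21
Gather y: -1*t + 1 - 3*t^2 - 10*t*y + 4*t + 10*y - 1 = -3*t^2 + 3*t + y*(10 - 10*t)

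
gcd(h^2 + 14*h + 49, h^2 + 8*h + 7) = h + 7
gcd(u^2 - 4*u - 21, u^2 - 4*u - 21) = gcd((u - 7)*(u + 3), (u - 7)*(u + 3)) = u^2 - 4*u - 21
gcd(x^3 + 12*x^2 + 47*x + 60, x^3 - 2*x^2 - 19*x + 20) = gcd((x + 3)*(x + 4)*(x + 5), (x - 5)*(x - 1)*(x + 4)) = x + 4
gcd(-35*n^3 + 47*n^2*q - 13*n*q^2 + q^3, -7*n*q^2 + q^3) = -7*n + q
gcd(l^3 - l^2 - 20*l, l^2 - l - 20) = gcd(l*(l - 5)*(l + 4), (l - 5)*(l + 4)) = l^2 - l - 20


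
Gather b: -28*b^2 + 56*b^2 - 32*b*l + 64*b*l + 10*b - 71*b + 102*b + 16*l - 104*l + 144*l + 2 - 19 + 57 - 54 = 28*b^2 + b*(32*l + 41) + 56*l - 14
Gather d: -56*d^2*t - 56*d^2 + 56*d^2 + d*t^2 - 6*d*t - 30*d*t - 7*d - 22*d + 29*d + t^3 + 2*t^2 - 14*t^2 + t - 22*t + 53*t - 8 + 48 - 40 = -56*d^2*t + d*(t^2 - 36*t) + t^3 - 12*t^2 + 32*t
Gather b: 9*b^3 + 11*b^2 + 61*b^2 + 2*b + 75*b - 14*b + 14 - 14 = 9*b^3 + 72*b^2 + 63*b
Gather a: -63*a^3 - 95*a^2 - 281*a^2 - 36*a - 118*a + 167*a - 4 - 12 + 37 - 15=-63*a^3 - 376*a^2 + 13*a + 6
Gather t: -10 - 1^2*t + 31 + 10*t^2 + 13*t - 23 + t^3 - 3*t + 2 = t^3 + 10*t^2 + 9*t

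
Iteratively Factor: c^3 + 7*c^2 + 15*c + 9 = (c + 3)*(c^2 + 4*c + 3) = (c + 1)*(c + 3)*(c + 3)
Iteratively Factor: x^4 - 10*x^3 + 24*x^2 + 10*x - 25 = (x - 1)*(x^3 - 9*x^2 + 15*x + 25) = (x - 5)*(x - 1)*(x^2 - 4*x - 5) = (x - 5)^2*(x - 1)*(x + 1)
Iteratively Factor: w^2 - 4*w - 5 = (w + 1)*(w - 5)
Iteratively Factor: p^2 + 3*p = (p + 3)*(p)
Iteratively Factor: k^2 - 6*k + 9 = (k - 3)*(k - 3)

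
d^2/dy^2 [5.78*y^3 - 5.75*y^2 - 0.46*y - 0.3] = 34.68*y - 11.5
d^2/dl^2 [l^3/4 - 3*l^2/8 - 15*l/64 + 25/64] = 3*l/2 - 3/4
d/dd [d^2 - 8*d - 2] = 2*d - 8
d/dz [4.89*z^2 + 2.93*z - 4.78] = 9.78*z + 2.93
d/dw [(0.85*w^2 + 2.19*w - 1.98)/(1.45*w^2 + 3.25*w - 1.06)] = (-0.413*w^2 + 3.94*w + 4.1136)/(2.1025*w^4 + 9.425*w^3 + 7.4885*w^2 - 6.89*w + 1.1236)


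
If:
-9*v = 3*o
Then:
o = -3*v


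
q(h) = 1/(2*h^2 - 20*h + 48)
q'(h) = (20 - 4*h)/(2*h^2 - 20*h + 48)^2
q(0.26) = 0.02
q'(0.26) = 0.01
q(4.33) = -0.91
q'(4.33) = 2.21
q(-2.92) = 0.01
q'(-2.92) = 0.00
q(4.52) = -0.65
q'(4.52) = 0.81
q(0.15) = 0.02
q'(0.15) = 0.01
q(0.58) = 0.03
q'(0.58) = 0.01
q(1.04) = 0.03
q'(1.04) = 0.02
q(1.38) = 0.04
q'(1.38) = 0.02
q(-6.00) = 0.00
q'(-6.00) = 0.00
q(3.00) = 0.17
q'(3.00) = 0.22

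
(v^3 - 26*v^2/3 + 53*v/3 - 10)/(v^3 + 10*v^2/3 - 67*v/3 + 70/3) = (v^2 - 7*v + 6)/(v^2 + 5*v - 14)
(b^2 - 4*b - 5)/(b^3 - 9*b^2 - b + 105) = (b + 1)/(b^2 - 4*b - 21)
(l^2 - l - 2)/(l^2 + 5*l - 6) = (l^2 - l - 2)/(l^2 + 5*l - 6)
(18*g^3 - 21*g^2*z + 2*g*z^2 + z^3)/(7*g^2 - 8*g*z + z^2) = (-18*g^2 + 3*g*z + z^2)/(-7*g + z)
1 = 1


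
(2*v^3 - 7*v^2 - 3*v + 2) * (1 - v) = -2*v^4 + 9*v^3 - 4*v^2 - 5*v + 2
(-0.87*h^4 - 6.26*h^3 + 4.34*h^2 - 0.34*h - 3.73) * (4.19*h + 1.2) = -3.6453*h^5 - 27.2734*h^4 + 10.6726*h^3 + 3.7834*h^2 - 16.0367*h - 4.476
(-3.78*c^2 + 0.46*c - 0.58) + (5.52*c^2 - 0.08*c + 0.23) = 1.74*c^2 + 0.38*c - 0.35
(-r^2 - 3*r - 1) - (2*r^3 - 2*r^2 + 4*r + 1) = -2*r^3 + r^2 - 7*r - 2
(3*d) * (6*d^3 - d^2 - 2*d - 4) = 18*d^4 - 3*d^3 - 6*d^2 - 12*d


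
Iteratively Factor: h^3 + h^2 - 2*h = (h + 2)*(h^2 - h) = (h - 1)*(h + 2)*(h)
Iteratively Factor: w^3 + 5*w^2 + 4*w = (w)*(w^2 + 5*w + 4) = w*(w + 4)*(w + 1)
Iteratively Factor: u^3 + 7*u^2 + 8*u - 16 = (u + 4)*(u^2 + 3*u - 4) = (u - 1)*(u + 4)*(u + 4)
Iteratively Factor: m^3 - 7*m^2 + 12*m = (m - 4)*(m^2 - 3*m) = (m - 4)*(m - 3)*(m)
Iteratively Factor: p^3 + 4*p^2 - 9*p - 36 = (p + 4)*(p^2 - 9) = (p + 3)*(p + 4)*(p - 3)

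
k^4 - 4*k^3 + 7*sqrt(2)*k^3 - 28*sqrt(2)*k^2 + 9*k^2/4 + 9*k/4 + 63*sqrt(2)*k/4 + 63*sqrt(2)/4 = (k - 3)*(k - 3/2)*(k + 1/2)*(k + 7*sqrt(2))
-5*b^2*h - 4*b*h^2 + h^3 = h*(-5*b + h)*(b + h)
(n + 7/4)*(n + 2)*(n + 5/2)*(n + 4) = n^4 + 41*n^3/4 + 303*n^2/8 + 241*n/4 + 35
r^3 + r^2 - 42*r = r*(r - 6)*(r + 7)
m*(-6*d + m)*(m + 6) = -6*d*m^2 - 36*d*m + m^3 + 6*m^2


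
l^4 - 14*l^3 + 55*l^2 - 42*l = l*(l - 7)*(l - 6)*(l - 1)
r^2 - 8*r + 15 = (r - 5)*(r - 3)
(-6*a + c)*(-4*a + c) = 24*a^2 - 10*a*c + c^2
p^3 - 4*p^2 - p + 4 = (p - 4)*(p - 1)*(p + 1)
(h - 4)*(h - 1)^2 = h^3 - 6*h^2 + 9*h - 4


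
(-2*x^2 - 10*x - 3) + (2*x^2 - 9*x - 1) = -19*x - 4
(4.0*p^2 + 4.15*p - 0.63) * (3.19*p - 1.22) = 12.76*p^3 + 8.3585*p^2 - 7.0727*p + 0.7686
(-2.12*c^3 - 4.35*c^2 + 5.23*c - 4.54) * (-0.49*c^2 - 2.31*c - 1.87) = 1.0388*c^5 + 7.0287*c^4 + 11.4502*c^3 - 1.7222*c^2 + 0.7073*c + 8.4898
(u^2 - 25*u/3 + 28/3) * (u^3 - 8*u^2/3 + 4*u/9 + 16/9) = u^5 - 11*u^4 + 32*u^3 - 724*u^2/27 - 32*u/3 + 448/27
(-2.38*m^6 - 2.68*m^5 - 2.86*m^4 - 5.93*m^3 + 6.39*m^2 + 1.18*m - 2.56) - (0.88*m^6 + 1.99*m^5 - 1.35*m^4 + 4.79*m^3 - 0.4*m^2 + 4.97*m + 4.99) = -3.26*m^6 - 4.67*m^5 - 1.51*m^4 - 10.72*m^3 + 6.79*m^2 - 3.79*m - 7.55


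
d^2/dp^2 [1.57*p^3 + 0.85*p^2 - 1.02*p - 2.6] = 9.42*p + 1.7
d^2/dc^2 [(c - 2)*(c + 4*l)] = 2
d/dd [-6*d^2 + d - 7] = 1 - 12*d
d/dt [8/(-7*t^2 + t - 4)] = 8*(14*t - 1)/(7*t^2 - t + 4)^2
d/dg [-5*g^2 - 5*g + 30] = -10*g - 5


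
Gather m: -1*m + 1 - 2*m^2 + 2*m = -2*m^2 + m + 1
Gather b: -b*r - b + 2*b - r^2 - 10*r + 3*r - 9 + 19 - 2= b*(1 - r) - r^2 - 7*r + 8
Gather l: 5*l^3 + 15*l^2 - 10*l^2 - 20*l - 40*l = 5*l^3 + 5*l^2 - 60*l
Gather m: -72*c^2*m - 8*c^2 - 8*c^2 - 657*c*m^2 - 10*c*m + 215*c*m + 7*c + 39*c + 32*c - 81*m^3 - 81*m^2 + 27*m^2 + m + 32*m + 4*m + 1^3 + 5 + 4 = -16*c^2 + 78*c - 81*m^3 + m^2*(-657*c - 54) + m*(-72*c^2 + 205*c + 37) + 10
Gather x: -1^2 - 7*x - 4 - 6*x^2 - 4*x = -6*x^2 - 11*x - 5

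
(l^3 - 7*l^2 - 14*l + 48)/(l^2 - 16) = (l^3 - 7*l^2 - 14*l + 48)/(l^2 - 16)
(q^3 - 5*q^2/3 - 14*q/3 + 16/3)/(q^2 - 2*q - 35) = (-3*q^3 + 5*q^2 + 14*q - 16)/(3*(-q^2 + 2*q + 35))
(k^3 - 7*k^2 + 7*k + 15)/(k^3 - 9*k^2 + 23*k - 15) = (k + 1)/(k - 1)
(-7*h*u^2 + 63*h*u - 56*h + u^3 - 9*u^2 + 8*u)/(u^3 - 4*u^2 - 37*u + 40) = (-7*h + u)/(u + 5)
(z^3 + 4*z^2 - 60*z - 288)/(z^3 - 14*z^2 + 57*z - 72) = (z^2 + 12*z + 36)/(z^2 - 6*z + 9)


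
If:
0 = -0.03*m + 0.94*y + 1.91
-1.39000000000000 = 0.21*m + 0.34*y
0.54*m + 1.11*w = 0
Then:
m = -3.17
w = 1.54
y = -2.13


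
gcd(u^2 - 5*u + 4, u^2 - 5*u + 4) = u^2 - 5*u + 4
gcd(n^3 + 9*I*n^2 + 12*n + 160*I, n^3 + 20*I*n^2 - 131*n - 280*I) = n^2 + 13*I*n - 40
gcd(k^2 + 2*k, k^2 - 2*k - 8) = k + 2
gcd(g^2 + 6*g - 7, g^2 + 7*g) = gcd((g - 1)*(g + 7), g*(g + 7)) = g + 7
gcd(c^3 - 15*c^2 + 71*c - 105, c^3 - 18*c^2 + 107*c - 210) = c^2 - 12*c + 35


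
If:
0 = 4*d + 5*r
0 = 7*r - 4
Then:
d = -5/7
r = 4/7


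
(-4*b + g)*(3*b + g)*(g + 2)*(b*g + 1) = -12*b^3*g^2 - 24*b^3*g - b^2*g^3 - 2*b^2*g^2 - 12*b^2*g - 24*b^2 + b*g^4 + 2*b*g^3 - b*g^2 - 2*b*g + g^3 + 2*g^2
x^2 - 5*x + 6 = (x - 3)*(x - 2)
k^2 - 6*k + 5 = (k - 5)*(k - 1)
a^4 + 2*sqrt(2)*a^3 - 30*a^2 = a^2*(a - 3*sqrt(2))*(a + 5*sqrt(2))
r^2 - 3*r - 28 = (r - 7)*(r + 4)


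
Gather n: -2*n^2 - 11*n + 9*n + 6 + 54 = -2*n^2 - 2*n + 60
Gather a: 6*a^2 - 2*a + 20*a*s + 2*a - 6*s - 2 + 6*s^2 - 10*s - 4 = 6*a^2 + 20*a*s + 6*s^2 - 16*s - 6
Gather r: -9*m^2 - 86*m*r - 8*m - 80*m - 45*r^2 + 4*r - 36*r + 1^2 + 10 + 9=-9*m^2 - 88*m - 45*r^2 + r*(-86*m - 32) + 20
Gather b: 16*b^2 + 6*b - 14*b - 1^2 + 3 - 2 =16*b^2 - 8*b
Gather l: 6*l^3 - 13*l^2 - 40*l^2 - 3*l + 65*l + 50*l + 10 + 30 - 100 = 6*l^3 - 53*l^2 + 112*l - 60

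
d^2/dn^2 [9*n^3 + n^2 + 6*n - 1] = 54*n + 2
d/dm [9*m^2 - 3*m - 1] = 18*m - 3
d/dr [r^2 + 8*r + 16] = 2*r + 8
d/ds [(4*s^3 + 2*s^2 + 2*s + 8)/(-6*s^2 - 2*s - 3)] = 2*(-12*s^4 - 8*s^3 - 14*s^2 + 42*s + 5)/(36*s^4 + 24*s^3 + 40*s^2 + 12*s + 9)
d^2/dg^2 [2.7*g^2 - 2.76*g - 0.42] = 5.40000000000000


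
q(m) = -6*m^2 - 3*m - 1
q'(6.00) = -75.00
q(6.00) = -235.00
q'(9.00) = -111.00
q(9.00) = -514.00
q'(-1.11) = 10.32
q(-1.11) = -5.06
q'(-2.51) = 27.12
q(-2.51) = -31.27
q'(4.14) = -52.68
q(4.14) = -116.26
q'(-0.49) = 2.88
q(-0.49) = -0.97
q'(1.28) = -18.36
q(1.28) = -14.67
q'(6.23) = -77.76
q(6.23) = -252.57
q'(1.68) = -23.16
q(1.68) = -22.97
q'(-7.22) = 83.64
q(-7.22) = -292.11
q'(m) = -12*m - 3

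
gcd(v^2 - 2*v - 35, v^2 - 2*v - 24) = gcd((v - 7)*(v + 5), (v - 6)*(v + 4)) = 1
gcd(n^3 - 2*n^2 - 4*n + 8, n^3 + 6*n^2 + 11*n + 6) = n + 2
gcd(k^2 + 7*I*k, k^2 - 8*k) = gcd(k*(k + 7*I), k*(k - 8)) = k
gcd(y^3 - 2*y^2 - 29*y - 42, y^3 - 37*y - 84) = y^2 - 4*y - 21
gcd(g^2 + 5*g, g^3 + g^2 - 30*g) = g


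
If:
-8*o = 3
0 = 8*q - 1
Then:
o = -3/8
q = 1/8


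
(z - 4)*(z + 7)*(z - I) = z^3 + 3*z^2 - I*z^2 - 28*z - 3*I*z + 28*I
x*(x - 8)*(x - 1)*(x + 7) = x^4 - 2*x^3 - 55*x^2 + 56*x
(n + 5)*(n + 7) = n^2 + 12*n + 35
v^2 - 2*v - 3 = (v - 3)*(v + 1)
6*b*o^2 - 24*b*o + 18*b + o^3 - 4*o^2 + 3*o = (6*b + o)*(o - 3)*(o - 1)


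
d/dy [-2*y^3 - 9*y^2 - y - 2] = -6*y^2 - 18*y - 1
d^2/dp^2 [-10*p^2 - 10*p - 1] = -20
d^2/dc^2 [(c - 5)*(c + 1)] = 2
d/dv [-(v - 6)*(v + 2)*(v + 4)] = 28 - 3*v^2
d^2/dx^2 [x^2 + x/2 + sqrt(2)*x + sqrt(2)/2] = 2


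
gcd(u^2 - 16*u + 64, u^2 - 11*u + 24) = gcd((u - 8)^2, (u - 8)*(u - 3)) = u - 8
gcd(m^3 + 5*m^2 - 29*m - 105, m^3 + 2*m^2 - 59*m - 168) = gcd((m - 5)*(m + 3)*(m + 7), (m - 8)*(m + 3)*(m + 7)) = m^2 + 10*m + 21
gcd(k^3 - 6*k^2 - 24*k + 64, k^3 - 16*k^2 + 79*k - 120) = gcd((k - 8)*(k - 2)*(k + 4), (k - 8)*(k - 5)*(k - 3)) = k - 8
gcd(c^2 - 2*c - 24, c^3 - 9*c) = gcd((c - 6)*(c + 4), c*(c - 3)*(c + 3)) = 1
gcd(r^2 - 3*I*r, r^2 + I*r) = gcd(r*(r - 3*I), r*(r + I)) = r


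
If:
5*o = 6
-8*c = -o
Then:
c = 3/20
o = 6/5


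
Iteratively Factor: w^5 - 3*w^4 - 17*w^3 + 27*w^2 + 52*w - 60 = (w - 1)*(w^4 - 2*w^3 - 19*w^2 + 8*w + 60) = (w - 1)*(w + 3)*(w^3 - 5*w^2 - 4*w + 20) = (w - 5)*(w - 1)*(w + 3)*(w^2 - 4) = (w - 5)*(w - 2)*(w - 1)*(w + 3)*(w + 2)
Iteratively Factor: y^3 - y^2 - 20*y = (y)*(y^2 - y - 20) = y*(y - 5)*(y + 4)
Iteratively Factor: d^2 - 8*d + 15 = (d - 3)*(d - 5)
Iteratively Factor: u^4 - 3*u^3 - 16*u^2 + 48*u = (u - 4)*(u^3 + u^2 - 12*u) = (u - 4)*(u + 4)*(u^2 - 3*u) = u*(u - 4)*(u + 4)*(u - 3)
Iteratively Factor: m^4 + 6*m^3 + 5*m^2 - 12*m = (m + 4)*(m^3 + 2*m^2 - 3*m) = (m + 3)*(m + 4)*(m^2 - m) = m*(m + 3)*(m + 4)*(m - 1)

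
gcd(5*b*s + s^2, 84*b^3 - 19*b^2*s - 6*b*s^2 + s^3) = 1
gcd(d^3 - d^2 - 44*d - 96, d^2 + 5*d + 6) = d + 3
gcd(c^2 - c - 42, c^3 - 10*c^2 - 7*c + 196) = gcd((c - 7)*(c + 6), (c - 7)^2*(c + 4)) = c - 7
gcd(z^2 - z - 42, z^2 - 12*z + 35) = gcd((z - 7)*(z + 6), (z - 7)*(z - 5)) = z - 7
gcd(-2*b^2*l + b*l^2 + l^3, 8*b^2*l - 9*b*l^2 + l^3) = b*l - l^2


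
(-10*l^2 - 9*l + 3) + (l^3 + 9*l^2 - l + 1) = l^3 - l^2 - 10*l + 4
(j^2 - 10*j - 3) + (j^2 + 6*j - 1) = 2*j^2 - 4*j - 4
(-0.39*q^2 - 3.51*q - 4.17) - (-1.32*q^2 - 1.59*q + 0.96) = 0.93*q^2 - 1.92*q - 5.13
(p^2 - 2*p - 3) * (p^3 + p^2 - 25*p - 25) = p^5 - p^4 - 30*p^3 + 22*p^2 + 125*p + 75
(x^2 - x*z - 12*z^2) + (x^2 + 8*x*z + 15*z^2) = 2*x^2 + 7*x*z + 3*z^2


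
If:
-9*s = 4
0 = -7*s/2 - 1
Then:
No Solution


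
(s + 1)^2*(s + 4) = s^3 + 6*s^2 + 9*s + 4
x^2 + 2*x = x*(x + 2)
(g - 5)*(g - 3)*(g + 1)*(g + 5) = g^4 - 2*g^3 - 28*g^2 + 50*g + 75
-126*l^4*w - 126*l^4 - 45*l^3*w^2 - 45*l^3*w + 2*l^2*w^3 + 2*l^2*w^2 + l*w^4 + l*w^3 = (-7*l + w)*(3*l + w)*(6*l + w)*(l*w + l)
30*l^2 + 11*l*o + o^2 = (5*l + o)*(6*l + o)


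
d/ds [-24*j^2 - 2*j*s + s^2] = -2*j + 2*s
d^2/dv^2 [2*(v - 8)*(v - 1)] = 4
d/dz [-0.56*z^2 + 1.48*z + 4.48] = 1.48 - 1.12*z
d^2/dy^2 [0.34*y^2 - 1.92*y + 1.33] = 0.680000000000000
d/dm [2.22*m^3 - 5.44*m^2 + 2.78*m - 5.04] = 6.66*m^2 - 10.88*m + 2.78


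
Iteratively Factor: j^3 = (j)*(j^2) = j^2*(j)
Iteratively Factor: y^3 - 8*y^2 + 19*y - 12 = (y - 1)*(y^2 - 7*y + 12) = (y - 4)*(y - 1)*(y - 3)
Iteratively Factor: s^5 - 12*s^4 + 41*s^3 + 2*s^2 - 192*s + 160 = (s + 2)*(s^4 - 14*s^3 + 69*s^2 - 136*s + 80) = (s - 1)*(s + 2)*(s^3 - 13*s^2 + 56*s - 80) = (s - 4)*(s - 1)*(s + 2)*(s^2 - 9*s + 20) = (s - 5)*(s - 4)*(s - 1)*(s + 2)*(s - 4)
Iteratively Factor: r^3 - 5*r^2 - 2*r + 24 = (r + 2)*(r^2 - 7*r + 12) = (r - 3)*(r + 2)*(r - 4)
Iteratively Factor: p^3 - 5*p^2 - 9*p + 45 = (p + 3)*(p^2 - 8*p + 15) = (p - 5)*(p + 3)*(p - 3)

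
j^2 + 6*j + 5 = (j + 1)*(j + 5)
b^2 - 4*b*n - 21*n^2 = (b - 7*n)*(b + 3*n)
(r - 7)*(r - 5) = r^2 - 12*r + 35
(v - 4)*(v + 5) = v^2 + v - 20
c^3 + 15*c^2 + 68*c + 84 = (c + 2)*(c + 6)*(c + 7)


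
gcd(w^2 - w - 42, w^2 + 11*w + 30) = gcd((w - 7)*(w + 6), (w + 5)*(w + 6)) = w + 6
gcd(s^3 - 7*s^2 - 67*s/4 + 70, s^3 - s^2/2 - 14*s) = s + 7/2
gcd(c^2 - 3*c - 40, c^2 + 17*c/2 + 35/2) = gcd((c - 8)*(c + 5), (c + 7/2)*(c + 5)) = c + 5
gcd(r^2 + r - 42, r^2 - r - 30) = r - 6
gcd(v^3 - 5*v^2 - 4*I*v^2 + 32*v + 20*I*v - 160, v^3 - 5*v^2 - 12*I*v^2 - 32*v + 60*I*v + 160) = v^2 + v*(-5 - 8*I) + 40*I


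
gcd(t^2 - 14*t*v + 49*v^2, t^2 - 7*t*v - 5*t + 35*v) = t - 7*v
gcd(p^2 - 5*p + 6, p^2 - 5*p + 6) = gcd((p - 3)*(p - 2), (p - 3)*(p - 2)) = p^2 - 5*p + 6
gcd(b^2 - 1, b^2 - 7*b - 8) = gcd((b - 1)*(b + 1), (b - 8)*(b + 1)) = b + 1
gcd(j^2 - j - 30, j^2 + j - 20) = j + 5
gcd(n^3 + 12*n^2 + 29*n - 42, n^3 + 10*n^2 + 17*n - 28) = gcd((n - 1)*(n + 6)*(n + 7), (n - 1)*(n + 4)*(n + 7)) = n^2 + 6*n - 7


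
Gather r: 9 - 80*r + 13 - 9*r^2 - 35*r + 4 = -9*r^2 - 115*r + 26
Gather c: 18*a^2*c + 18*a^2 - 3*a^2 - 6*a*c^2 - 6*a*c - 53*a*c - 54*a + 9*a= 15*a^2 - 6*a*c^2 - 45*a + c*(18*a^2 - 59*a)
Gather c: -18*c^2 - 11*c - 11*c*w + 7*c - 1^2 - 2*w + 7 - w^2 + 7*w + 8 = -18*c^2 + c*(-11*w - 4) - w^2 + 5*w + 14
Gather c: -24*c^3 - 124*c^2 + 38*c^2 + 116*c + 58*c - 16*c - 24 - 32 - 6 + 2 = -24*c^3 - 86*c^2 + 158*c - 60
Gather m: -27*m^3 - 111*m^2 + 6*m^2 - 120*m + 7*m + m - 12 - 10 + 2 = -27*m^3 - 105*m^2 - 112*m - 20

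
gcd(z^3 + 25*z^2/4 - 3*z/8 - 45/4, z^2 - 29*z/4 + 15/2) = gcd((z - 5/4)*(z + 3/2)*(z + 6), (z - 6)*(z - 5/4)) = z - 5/4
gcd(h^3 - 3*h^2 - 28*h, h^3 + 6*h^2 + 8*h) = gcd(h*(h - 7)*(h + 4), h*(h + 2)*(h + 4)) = h^2 + 4*h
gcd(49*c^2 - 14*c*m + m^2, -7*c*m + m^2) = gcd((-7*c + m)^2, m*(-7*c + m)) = 7*c - m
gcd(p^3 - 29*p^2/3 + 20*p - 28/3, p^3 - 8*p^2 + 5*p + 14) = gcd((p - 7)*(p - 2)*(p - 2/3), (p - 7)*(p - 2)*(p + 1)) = p^2 - 9*p + 14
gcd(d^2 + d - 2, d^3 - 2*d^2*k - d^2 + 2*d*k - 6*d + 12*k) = d + 2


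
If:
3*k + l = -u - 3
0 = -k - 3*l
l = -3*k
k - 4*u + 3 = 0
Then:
No Solution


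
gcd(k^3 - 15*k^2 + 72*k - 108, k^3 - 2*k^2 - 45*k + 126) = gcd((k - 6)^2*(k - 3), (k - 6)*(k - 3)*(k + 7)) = k^2 - 9*k + 18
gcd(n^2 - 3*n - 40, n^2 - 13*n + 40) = n - 8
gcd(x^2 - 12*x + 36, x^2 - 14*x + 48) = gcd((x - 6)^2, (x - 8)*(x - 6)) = x - 6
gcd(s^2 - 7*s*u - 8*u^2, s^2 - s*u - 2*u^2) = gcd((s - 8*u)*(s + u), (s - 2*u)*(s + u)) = s + u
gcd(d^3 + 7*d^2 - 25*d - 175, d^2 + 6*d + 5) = d + 5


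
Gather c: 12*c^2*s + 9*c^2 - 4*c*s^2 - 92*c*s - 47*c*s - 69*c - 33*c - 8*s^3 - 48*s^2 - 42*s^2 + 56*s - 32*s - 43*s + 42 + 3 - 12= c^2*(12*s + 9) + c*(-4*s^2 - 139*s - 102) - 8*s^3 - 90*s^2 - 19*s + 33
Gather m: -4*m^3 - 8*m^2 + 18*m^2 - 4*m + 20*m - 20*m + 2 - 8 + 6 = -4*m^3 + 10*m^2 - 4*m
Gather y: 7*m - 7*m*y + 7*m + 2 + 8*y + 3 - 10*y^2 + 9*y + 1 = 14*m - 10*y^2 + y*(17 - 7*m) + 6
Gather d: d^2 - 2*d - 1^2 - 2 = d^2 - 2*d - 3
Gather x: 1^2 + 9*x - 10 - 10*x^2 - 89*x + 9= -10*x^2 - 80*x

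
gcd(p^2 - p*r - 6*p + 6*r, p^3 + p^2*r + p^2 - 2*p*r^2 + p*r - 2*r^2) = p - r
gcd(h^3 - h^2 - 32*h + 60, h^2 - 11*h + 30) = h - 5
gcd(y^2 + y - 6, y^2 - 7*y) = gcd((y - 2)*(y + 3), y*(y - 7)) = 1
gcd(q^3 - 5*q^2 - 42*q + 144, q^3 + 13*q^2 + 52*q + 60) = q + 6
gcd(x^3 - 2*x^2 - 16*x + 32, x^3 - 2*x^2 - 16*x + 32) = x^3 - 2*x^2 - 16*x + 32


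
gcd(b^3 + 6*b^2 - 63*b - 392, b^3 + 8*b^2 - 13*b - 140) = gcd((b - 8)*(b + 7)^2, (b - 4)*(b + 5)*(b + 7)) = b + 7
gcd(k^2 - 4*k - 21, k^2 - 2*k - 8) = 1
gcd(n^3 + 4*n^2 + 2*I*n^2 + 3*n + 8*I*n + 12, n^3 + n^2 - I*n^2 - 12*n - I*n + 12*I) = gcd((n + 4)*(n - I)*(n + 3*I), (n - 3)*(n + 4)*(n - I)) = n^2 + n*(4 - I) - 4*I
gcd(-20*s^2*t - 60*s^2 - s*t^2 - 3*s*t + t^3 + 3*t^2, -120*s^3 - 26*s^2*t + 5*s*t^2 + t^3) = 20*s^2 + s*t - t^2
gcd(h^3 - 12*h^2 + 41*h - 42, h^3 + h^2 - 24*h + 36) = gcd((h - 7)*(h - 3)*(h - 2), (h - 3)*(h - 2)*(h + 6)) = h^2 - 5*h + 6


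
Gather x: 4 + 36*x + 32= 36*x + 36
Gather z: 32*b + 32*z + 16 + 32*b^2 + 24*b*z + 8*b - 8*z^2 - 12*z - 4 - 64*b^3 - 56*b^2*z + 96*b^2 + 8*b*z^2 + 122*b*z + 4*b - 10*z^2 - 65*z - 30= -64*b^3 + 128*b^2 + 44*b + z^2*(8*b - 18) + z*(-56*b^2 + 146*b - 45) - 18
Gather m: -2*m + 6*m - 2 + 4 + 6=4*m + 8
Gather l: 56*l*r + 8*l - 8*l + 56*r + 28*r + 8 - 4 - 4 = 56*l*r + 84*r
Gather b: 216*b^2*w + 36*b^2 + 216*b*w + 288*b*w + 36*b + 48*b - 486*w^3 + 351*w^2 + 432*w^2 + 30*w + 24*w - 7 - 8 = b^2*(216*w + 36) + b*(504*w + 84) - 486*w^3 + 783*w^2 + 54*w - 15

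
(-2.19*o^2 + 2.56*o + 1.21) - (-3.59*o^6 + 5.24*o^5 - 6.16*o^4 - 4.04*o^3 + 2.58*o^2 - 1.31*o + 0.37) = 3.59*o^6 - 5.24*o^5 + 6.16*o^4 + 4.04*o^3 - 4.77*o^2 + 3.87*o + 0.84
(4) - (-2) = 6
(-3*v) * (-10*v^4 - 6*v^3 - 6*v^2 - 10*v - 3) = 30*v^5 + 18*v^4 + 18*v^3 + 30*v^2 + 9*v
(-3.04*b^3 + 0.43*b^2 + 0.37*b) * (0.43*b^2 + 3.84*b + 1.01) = -1.3072*b^5 - 11.4887*b^4 - 1.2601*b^3 + 1.8551*b^2 + 0.3737*b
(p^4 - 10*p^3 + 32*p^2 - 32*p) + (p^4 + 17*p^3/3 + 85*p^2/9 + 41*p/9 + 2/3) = 2*p^4 - 13*p^3/3 + 373*p^2/9 - 247*p/9 + 2/3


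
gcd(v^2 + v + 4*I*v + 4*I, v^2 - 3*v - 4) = v + 1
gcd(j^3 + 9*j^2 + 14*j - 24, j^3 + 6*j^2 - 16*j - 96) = j^2 + 10*j + 24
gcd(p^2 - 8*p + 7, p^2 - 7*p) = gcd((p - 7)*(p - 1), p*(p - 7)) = p - 7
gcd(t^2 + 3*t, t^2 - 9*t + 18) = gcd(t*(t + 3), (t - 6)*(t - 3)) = 1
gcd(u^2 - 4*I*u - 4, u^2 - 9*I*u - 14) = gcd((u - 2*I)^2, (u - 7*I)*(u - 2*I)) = u - 2*I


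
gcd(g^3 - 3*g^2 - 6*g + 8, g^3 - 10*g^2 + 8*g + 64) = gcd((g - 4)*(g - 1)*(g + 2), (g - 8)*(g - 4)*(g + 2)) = g^2 - 2*g - 8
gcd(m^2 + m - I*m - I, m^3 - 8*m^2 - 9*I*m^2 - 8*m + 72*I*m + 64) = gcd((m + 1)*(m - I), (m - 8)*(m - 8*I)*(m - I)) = m - I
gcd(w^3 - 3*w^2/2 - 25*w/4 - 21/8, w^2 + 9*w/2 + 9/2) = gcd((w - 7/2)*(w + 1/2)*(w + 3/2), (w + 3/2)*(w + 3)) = w + 3/2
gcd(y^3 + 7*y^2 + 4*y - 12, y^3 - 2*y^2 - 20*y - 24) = y + 2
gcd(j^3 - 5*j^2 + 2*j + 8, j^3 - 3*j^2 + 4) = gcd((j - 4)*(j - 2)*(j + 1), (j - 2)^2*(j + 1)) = j^2 - j - 2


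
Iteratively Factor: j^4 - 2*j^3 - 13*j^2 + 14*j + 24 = (j + 3)*(j^3 - 5*j^2 + 2*j + 8) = (j - 2)*(j + 3)*(j^2 - 3*j - 4) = (j - 2)*(j + 1)*(j + 3)*(j - 4)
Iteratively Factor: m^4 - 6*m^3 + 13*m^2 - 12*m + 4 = (m - 1)*(m^3 - 5*m^2 + 8*m - 4) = (m - 1)^2*(m^2 - 4*m + 4) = (m - 2)*(m - 1)^2*(m - 2)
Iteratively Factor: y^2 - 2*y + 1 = (y - 1)*(y - 1)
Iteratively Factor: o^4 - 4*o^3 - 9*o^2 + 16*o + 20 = (o + 1)*(o^3 - 5*o^2 - 4*o + 20) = (o + 1)*(o + 2)*(o^2 - 7*o + 10) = (o - 5)*(o + 1)*(o + 2)*(o - 2)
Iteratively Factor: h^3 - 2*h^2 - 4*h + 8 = (h + 2)*(h^2 - 4*h + 4) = (h - 2)*(h + 2)*(h - 2)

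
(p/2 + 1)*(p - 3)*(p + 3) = p^3/2 + p^2 - 9*p/2 - 9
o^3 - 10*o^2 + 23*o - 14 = (o - 7)*(o - 2)*(o - 1)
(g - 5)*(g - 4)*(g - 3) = g^3 - 12*g^2 + 47*g - 60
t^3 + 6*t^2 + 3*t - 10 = (t - 1)*(t + 2)*(t + 5)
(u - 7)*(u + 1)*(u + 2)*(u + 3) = u^4 - u^3 - 31*u^2 - 71*u - 42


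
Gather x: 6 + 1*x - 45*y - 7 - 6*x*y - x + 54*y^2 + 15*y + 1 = -6*x*y + 54*y^2 - 30*y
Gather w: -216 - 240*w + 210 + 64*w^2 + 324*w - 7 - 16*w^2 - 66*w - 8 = 48*w^2 + 18*w - 21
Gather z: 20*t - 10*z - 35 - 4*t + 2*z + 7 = 16*t - 8*z - 28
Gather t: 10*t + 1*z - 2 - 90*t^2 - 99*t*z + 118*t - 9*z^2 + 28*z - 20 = -90*t^2 + t*(128 - 99*z) - 9*z^2 + 29*z - 22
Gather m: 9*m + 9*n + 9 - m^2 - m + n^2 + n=-m^2 + 8*m + n^2 + 10*n + 9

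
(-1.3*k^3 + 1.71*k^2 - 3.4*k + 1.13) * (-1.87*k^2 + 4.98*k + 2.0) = 2.431*k^5 - 9.6717*k^4 + 12.2738*k^3 - 15.6251*k^2 - 1.1726*k + 2.26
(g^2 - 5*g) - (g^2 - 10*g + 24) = 5*g - 24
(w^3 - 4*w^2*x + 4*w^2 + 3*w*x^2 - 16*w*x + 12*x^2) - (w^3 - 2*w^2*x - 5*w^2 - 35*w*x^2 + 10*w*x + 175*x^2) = -2*w^2*x + 9*w^2 + 38*w*x^2 - 26*w*x - 163*x^2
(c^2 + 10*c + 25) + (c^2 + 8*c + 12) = 2*c^2 + 18*c + 37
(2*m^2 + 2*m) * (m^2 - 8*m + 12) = 2*m^4 - 14*m^3 + 8*m^2 + 24*m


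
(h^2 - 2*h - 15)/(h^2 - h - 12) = (h - 5)/(h - 4)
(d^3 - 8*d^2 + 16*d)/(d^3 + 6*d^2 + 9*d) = (d^2 - 8*d + 16)/(d^2 + 6*d + 9)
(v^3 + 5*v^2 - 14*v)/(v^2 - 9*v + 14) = v*(v + 7)/(v - 7)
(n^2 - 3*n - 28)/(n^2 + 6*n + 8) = (n - 7)/(n + 2)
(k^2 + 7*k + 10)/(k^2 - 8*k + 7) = (k^2 + 7*k + 10)/(k^2 - 8*k + 7)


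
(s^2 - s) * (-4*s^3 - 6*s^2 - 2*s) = -4*s^5 - 2*s^4 + 4*s^3 + 2*s^2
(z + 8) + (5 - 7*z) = 13 - 6*z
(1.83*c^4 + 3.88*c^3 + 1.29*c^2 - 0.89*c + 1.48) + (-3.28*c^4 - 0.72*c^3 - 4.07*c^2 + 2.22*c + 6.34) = -1.45*c^4 + 3.16*c^3 - 2.78*c^2 + 1.33*c + 7.82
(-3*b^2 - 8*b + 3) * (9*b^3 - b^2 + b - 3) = -27*b^5 - 69*b^4 + 32*b^3 - 2*b^2 + 27*b - 9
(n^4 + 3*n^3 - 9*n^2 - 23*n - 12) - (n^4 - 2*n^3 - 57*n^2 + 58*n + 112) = 5*n^3 + 48*n^2 - 81*n - 124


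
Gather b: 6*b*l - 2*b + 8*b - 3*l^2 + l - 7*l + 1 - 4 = b*(6*l + 6) - 3*l^2 - 6*l - 3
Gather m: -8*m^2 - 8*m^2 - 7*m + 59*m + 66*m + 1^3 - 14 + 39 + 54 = -16*m^2 + 118*m + 80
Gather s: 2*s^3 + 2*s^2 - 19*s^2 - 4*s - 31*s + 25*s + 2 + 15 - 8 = 2*s^3 - 17*s^2 - 10*s + 9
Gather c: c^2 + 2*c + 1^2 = c^2 + 2*c + 1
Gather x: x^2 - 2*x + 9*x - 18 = x^2 + 7*x - 18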